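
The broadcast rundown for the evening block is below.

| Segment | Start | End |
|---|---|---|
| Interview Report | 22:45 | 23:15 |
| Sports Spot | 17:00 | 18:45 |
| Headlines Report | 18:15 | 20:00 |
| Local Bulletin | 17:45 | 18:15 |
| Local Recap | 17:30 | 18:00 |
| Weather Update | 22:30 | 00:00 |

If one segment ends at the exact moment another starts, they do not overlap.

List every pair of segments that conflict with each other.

Headlines Report & Sports Spot, Interview Report & Weather Update, Local Bulletin & Local Recap, Local Bulletin & Sports Spot, Local Recap & Sports Spot

Sorted by start: Sports Spot, Local Recap, Local Bulletin, Headlines Report, Weather Update, Interview Report.
Local Recap starts before Sports Spot ends → Sports Spot and Local Recap overlap.
Local Bulletin starts before Sports Spot ends → Sports Spot and Local Bulletin overlap.
Headlines Report starts before Sports Spot ends → Sports Spot and Headlines Report overlap.
Weather Update starts after Sports Spot ends; Sports Spot is clear from here.
Local Bulletin starts before Local Recap ends → Local Recap and Local Bulletin overlap.
Headlines Report starts after Local Recap ends; Local Recap is clear from here.
Headlines Report starts exactly when Local Bulletin ends (back-to-back, no overlap); Local Bulletin is clear from here.
Weather Update starts after Headlines Report ends; Headlines Report is clear from here.
Interview Report starts before Weather Update ends → Weather Update and Interview Report overlap.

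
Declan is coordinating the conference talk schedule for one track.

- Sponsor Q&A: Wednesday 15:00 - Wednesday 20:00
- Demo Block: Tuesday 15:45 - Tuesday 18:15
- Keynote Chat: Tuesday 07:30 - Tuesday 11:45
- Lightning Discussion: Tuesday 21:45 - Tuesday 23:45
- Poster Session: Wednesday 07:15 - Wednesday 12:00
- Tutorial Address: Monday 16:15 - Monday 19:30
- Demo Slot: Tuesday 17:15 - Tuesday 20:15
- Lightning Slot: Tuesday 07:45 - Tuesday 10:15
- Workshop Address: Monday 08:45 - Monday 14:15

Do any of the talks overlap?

Check each pair: they overlap iff neither finishes before the other starts.
Sorted by start: Workshop Address, Tutorial Address, Keynote Chat, Lightning Slot, Demo Block, Demo Slot, Lightning Discussion, Poster Session, Sponsor Q&A.
Tutorial Address starts after Workshop Address ends, so Workshop Address has no further overlaps.
Keynote Chat starts after Tutorial Address ends, so Tutorial Address has no further overlaps.
Lightning Slot starts before Keynote Chat ends → Keynote Chat and Lightning Slot overlap.
That's a conflict, so the schedule is not conflict-free.

Yes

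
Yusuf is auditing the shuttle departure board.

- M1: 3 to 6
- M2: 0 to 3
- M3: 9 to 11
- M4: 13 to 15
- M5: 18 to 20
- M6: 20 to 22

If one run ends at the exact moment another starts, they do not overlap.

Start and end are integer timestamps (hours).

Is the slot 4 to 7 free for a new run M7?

No — it overlaps M1

M2: ends 3 at or before M7 starts 4 → clear.
M1: starts 3 before M7 ends 7, and ends 6 after M7 starts 4 → overlap.
M3: starts 9 at or after M7 ends 7 → clear.
M4: starts 13 at or after M7 ends 7 → clear.
M5: starts 18 at or after M7 ends 7 → clear.
M6: starts 20 at or after M7 ends 7 → clear.
M7 overlaps M1.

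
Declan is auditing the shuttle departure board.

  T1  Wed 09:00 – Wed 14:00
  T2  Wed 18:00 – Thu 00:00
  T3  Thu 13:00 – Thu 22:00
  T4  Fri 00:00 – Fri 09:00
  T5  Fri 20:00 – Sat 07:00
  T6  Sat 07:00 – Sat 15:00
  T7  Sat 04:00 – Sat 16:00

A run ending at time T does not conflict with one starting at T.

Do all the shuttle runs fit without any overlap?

Two intervals overlap when each starts before the other ends.
Sorted by start: T1, T2, T3, T4, T5, T7, T6.
T2 starts after T1 ends, so T1 has no further overlaps.
T3 starts after T2 ends, so T2 has no further overlaps.
T4 starts after T3 ends, so T3 has no further overlaps.
T5 starts after T4 ends, so T4 has no further overlaps.
T7 starts before T5 ends → T5 and T7 overlap.
That's a conflict, so the schedule is not conflict-free.

No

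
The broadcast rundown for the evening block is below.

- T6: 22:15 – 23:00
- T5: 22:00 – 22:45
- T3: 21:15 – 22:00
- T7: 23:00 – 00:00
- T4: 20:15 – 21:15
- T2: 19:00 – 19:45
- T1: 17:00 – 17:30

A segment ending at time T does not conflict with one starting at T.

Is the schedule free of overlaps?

Sorted by start: T1, T2, T4, T3, T5, T6, T7.
T2 starts after T1 ends, so nothing later overlaps T1 either.
T4 starts after T2 ends, so nothing later overlaps T2 either.
T3 starts exactly when T4 ends (back-to-back, no overlap), so nothing later overlaps T4 either.
T5 starts exactly when T3 ends (back-to-back, no overlap), so nothing later overlaps T3 either.
T6 starts before T5 ends → T5 and T6 overlap.
That's a conflict, so the schedule is not conflict-free.

No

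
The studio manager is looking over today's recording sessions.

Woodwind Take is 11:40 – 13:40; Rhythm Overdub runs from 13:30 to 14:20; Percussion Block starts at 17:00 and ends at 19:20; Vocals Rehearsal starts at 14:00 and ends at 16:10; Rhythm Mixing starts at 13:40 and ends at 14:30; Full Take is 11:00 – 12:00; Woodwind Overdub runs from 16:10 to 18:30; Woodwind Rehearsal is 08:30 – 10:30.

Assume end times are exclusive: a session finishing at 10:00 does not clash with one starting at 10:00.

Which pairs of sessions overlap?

Two intervals overlap when each starts before the other ends.
Sorted by start: Woodwind Rehearsal, Full Take, Woodwind Take, Rhythm Overdub, Rhythm Mixing, Vocals Rehearsal, Woodwind Overdub, Percussion Block.
Full Take starts after Woodwind Rehearsal ends, so Woodwind Rehearsal has no further overlaps.
Woodwind Take starts before Full Take ends → Full Take and Woodwind Take overlap.
Rhythm Overdub starts after Full Take ends, so Full Take has no further overlaps.
Rhythm Overdub starts before Woodwind Take ends → Woodwind Take and Rhythm Overdub overlap.
Rhythm Mixing starts exactly when Woodwind Take ends (back-to-back, no overlap), so Woodwind Take has no further overlaps.
Rhythm Mixing starts before Rhythm Overdub ends → Rhythm Overdub and Rhythm Mixing overlap.
Vocals Rehearsal starts before Rhythm Overdub ends → Rhythm Overdub and Vocals Rehearsal overlap.
Woodwind Overdub starts after Rhythm Overdub ends, so Rhythm Overdub has no further overlaps.
Vocals Rehearsal starts before Rhythm Mixing ends → Rhythm Mixing and Vocals Rehearsal overlap.
Woodwind Overdub starts after Rhythm Mixing ends, so Rhythm Mixing has no further overlaps.
Woodwind Overdub starts exactly when Vocals Rehearsal ends (back-to-back, no overlap), so Vocals Rehearsal has no further overlaps.
Percussion Block starts before Woodwind Overdub ends → Woodwind Overdub and Percussion Block overlap.

Full Take & Woodwind Take, Percussion Block & Woodwind Overdub, Rhythm Mixing & Rhythm Overdub, Rhythm Mixing & Vocals Rehearsal, Rhythm Overdub & Vocals Rehearsal, Rhythm Overdub & Woodwind Take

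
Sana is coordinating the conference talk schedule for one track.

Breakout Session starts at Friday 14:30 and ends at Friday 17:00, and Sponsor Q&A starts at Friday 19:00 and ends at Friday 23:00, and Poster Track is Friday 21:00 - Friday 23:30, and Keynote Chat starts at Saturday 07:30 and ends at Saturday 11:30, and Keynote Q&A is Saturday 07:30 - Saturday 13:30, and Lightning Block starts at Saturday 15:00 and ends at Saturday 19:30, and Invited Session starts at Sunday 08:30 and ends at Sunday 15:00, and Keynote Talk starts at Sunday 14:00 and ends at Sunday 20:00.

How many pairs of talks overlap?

Two intervals overlap when each starts before the other ends.
Sorted by start: Breakout Session, Sponsor Q&A, Poster Track, Keynote Chat, Keynote Q&A, Lightning Block, Invited Session, Keynote Talk.
Sponsor Q&A starts after Breakout Session ends, so nothing later overlaps Breakout Session either.
Poster Track starts before Sponsor Q&A ends → Sponsor Q&A and Poster Track overlap.
Keynote Chat starts after Sponsor Q&A ends, so nothing later overlaps Sponsor Q&A either.
Keynote Chat starts after Poster Track ends, so nothing later overlaps Poster Track either.
Keynote Q&A starts before Keynote Chat ends → Keynote Chat and Keynote Q&A overlap.
Lightning Block starts after Keynote Chat ends, so nothing later overlaps Keynote Chat either.
Lightning Block starts after Keynote Q&A ends, so nothing later overlaps Keynote Q&A either.
Invited Session starts after Lightning Block ends, so nothing later overlaps Lightning Block either.
Keynote Talk starts before Invited Session ends → Invited Session and Keynote Talk overlap.
Overlapping pairs: Invited Session & Keynote Talk, Keynote Chat & Keynote Q&A, Poster Track & Sponsor Q&A — 3 in total.

3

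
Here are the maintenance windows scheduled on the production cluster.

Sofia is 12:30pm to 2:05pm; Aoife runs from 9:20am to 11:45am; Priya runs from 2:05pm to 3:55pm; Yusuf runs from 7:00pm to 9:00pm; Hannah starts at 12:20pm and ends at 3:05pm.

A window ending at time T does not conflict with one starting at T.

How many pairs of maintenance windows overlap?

Two intervals overlap when each starts before the other ends.
Sorted by start: Aoife, Hannah, Sofia, Priya, Yusuf.
Hannah starts after Aoife ends; Aoife is clear from here.
Sofia starts before Hannah ends → Hannah and Sofia overlap.
Priya starts before Hannah ends → Hannah and Priya overlap.
Yusuf starts after Hannah ends.
Priya starts exactly when Sofia ends (back-to-back, no overlap); Sofia is clear from here.
Yusuf starts after Priya ends.
Overlapping pairs: Hannah & Priya, Hannah & Sofia — 2 in total.

2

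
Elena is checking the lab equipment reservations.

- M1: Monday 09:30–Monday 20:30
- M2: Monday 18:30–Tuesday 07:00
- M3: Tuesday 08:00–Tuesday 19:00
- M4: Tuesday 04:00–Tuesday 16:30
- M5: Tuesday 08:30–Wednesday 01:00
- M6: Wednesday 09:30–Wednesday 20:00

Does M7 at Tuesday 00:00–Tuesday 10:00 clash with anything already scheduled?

Yes — it overlaps M2, M3, M4, M5

M1: ends Monday 20:30 at or before M7 starts Tuesday 00:00 → clear.
M2: starts Monday 18:30 before M7 ends Tuesday 10:00, and ends Tuesday 07:00 after M7 starts Tuesday 00:00 → overlap.
M4: starts Tuesday 04:00 before M7 ends Tuesday 10:00, and ends Tuesday 16:30 after M7 starts Tuesday 00:00 → overlap.
M3: starts Tuesday 08:00 before M7 ends Tuesday 10:00, and ends Tuesday 19:00 after M7 starts Tuesday 00:00 → overlap.
M5: starts Tuesday 08:30 before M7 ends Tuesday 10:00, and ends Wednesday 01:00 after M7 starts Tuesday 00:00 → overlap.
M6: starts Wednesday 09:30 at or after M7 ends Tuesday 10:00 → clear.
M7 overlaps M2, M3, M4, M5.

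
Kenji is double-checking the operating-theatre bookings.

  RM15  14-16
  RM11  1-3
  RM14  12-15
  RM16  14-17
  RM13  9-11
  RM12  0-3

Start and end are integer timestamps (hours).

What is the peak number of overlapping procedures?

3

Sweep the timeline, counting +1 at each start and −1 at each end (ends before starts at a tie):
0 start RM12 → 1
1 start RM11 → 2
3 end RM11 → 1
3 end RM12 → 0
9 start RM13 → 1
11 end RM13 → 0
12 start RM14 → 1
14 start RM15 → 2
14 start RM16 → 3
15 end RM14 → 2
16 end RM15 → 1
17 end RM16 → 0
Peak is 3, at 14 (RM14, RM15, RM16).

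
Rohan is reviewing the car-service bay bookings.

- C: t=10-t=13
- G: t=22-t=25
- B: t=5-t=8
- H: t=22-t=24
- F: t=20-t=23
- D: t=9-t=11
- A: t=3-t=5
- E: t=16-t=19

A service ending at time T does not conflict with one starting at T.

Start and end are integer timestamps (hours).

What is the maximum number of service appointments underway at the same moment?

Sweep the timeline, counting +1 at each start and −1 at each end (ends before starts at a tie):
t=3 start A → 1
t=5 end A → 0
t=5 start B → 1
t=8 end B → 0
t=9 start D → 1
t=10 start C → 2
t=11 end D → 1
t=13 end C → 0
t=16 start E → 1
t=19 end E → 0
t=20 start F → 1
t=22 start G → 2
t=22 start H → 3
t=23 end F → 2
t=24 end H → 1
t=25 end G → 0
Peak is 3, at t=22 (F, G, H).

3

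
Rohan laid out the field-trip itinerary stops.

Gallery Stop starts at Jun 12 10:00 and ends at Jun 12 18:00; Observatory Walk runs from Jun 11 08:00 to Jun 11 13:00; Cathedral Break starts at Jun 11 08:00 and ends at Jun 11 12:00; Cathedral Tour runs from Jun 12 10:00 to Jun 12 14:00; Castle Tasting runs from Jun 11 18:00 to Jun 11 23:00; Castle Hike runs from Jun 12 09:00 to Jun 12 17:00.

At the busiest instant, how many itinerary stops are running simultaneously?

3

Walk through starts and ends in time order (an end at T is processed before a start at T):
Jun 11 08:00 start Cathedral Break → 1
Jun 11 08:00 start Observatory Walk → 2
Jun 11 12:00 end Cathedral Break → 1
Jun 11 13:00 end Observatory Walk → 0
Jun 11 18:00 start Castle Tasting → 1
Jun 11 23:00 end Castle Tasting → 0
Jun 12 09:00 start Castle Hike → 1
Jun 12 10:00 start Cathedral Tour → 2
Jun 12 10:00 start Gallery Stop → 3
Jun 12 14:00 end Cathedral Tour → 2
Jun 12 17:00 end Castle Hike → 1
Jun 12 18:00 end Gallery Stop → 0
Peak is 3, at Jun 12 10:00 (Castle Hike, Cathedral Tour, Gallery Stop).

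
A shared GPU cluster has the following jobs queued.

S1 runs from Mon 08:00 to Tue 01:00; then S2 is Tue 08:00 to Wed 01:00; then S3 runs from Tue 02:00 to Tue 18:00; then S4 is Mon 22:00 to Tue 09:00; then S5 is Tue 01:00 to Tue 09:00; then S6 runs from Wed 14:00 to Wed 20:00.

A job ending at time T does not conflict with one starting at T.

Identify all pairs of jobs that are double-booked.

S1 & S4, S2 & S3, S2 & S4, S2 & S5, S3 & S4, S3 & S5, S4 & S5

Two intervals overlap when each starts before the other ends.
Sorted by start: S1, S4, S5, S3, S2, S6.
S4 starts before S1 ends → S1 and S4 overlap.
S5 starts exactly when S1 ends (back-to-back, no overlap); S1 is clear from here.
S5 starts before S4 ends → S4 and S5 overlap.
S3 starts before S4 ends → S4 and S3 overlap.
S2 starts before S4 ends → S4 and S2 overlap.
S6 starts after S4 ends.
S3 starts before S5 ends → S5 and S3 overlap.
S2 starts before S5 ends → S5 and S2 overlap.
S6 starts after S5 ends.
S2 starts before S3 ends → S3 and S2 overlap.
S6 starts after S3 ends.
S6 starts after S2 ends.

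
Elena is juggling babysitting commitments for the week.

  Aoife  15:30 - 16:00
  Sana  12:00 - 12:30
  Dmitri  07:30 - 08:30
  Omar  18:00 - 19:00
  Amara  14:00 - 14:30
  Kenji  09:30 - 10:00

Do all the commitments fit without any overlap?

Yes

Sorted by start: Dmitri, Kenji, Sana, Amara, Aoife, Omar.
Kenji starts after Dmitri ends; Dmitri is clear from here.
Sana starts after Kenji ends; Kenji is clear from here.
Amara starts after Sana ends; Sana is clear from here.
Aoife starts after Amara ends; Amara is clear from here.
Omar starts after Aoife ends.
Every pair is clear; the schedule has no overlaps.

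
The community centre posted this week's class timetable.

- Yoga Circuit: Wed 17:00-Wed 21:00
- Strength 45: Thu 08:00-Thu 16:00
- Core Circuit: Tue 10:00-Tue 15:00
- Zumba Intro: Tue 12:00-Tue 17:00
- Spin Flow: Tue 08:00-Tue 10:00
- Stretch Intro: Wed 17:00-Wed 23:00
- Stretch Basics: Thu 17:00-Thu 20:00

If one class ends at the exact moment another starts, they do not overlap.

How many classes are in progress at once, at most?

Walk through starts and ends in time order (an end at T is processed before a start at T):
Tue 08:00 start Spin Flow → 1
Tue 10:00 end Spin Flow → 0
Tue 10:00 start Core Circuit → 1
Tue 12:00 start Zumba Intro → 2
Tue 15:00 end Core Circuit → 1
Tue 17:00 end Zumba Intro → 0
Wed 17:00 start Stretch Intro → 1
Wed 17:00 start Yoga Circuit → 2
Wed 21:00 end Yoga Circuit → 1
Wed 23:00 end Stretch Intro → 0
Thu 08:00 start Strength 45 → 1
Thu 16:00 end Strength 45 → 0
Thu 17:00 start Stretch Basics → 1
Thu 20:00 end Stretch Basics → 0
Peak is 2, at Tue 12:00 (Core Circuit, Zumba Intro).

2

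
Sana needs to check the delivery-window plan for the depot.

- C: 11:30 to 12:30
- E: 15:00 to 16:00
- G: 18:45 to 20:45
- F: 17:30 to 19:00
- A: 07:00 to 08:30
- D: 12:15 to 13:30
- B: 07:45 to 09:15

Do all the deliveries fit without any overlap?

Sorted by start: A, B, C, D, E, F, G.
B starts before A ends → A and B overlap.
That's a conflict, so the schedule is not conflict-free.

No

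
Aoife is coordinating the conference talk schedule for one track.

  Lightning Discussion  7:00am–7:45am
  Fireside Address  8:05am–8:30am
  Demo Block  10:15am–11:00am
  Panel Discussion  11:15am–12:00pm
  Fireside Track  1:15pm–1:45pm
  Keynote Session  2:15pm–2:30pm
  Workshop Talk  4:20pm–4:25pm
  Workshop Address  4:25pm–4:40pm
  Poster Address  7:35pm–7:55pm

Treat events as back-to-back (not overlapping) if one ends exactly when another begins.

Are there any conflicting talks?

No

Sorted by start: Lightning Discussion, Fireside Address, Demo Block, Panel Discussion, Fireside Track, Keynote Session, Workshop Talk, Workshop Address, Poster Address.
Fireside Address starts after Lightning Discussion ends, so Lightning Discussion has no further overlaps.
Demo Block starts after Fireside Address ends, so Fireside Address has no further overlaps.
Panel Discussion starts after Demo Block ends, so Demo Block has no further overlaps.
Fireside Track starts after Panel Discussion ends, so Panel Discussion has no further overlaps.
Keynote Session starts after Fireside Track ends, so Fireside Track has no further overlaps.
Workshop Talk starts after Keynote Session ends, so Keynote Session has no further overlaps.
Workshop Address starts exactly when Workshop Talk ends (back-to-back, no overlap), so Workshop Talk has no further overlaps.
Poster Address starts after Workshop Address ends.
Every pair is clear; the schedule has no overlaps.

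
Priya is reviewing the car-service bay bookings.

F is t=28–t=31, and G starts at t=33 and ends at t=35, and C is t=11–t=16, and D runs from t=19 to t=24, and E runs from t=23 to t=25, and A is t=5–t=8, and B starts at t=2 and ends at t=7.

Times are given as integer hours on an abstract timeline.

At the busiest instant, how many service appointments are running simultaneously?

Sweep the timeline, counting +1 at each start and −1 at each end (ends before starts at a tie):
t=2 start B → 1
t=5 start A → 2
t=7 end B → 1
t=8 end A → 0
t=11 start C → 1
t=16 end C → 0
t=19 start D → 1
t=23 start E → 2
t=24 end D → 1
t=25 end E → 0
t=28 start F → 1
t=31 end F → 0
t=33 start G → 1
t=35 end G → 0
Peak is 2, at t=5 (A, B).

2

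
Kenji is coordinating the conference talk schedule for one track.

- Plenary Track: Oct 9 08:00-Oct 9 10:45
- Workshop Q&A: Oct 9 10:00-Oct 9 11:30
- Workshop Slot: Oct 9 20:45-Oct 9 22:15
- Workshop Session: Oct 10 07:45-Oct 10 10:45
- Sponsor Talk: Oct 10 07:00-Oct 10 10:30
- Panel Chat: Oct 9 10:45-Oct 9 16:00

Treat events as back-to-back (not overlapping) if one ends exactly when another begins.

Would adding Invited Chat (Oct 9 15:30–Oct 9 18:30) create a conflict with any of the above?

Plenary Track: ends Oct 9 10:45 at or before Invited Chat starts Oct 9 15:30 → clear.
Workshop Q&A: ends Oct 9 11:30 at or before Invited Chat starts Oct 9 15:30 → clear.
Panel Chat: starts Oct 9 10:45 before Invited Chat ends Oct 9 18:30, and ends Oct 9 16:00 after Invited Chat starts Oct 9 15:30 → overlap.
Workshop Slot: starts Oct 9 20:45 at or after Invited Chat ends Oct 9 18:30 → clear.
Sponsor Talk: starts Oct 10 07:00 at or after Invited Chat ends Oct 9 18:30 → clear.
Workshop Session: starts Oct 10 07:45 at or after Invited Chat ends Oct 9 18:30 → clear.
Invited Chat overlaps Panel Chat.

Yes — it overlaps Panel Chat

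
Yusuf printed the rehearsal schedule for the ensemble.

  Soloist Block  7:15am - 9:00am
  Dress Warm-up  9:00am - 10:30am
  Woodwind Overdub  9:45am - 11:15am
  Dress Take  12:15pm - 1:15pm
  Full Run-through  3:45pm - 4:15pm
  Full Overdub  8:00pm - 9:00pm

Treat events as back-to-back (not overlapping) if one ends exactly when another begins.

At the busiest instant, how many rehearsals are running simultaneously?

Sort all start/end points and keep a running count:
7:15am start Soloist Block → 1
9:00am end Soloist Block → 0
9:00am start Dress Warm-up → 1
9:45am start Woodwind Overdub → 2
10:30am end Dress Warm-up → 1
11:15am end Woodwind Overdub → 0
12:15pm start Dress Take → 1
1:15pm end Dress Take → 0
3:45pm start Full Run-through → 1
4:15pm end Full Run-through → 0
8:00pm start Full Overdub → 1
9:00pm end Full Overdub → 0
Peak is 2, at 9:45am (Dress Warm-up, Woodwind Overdub).

2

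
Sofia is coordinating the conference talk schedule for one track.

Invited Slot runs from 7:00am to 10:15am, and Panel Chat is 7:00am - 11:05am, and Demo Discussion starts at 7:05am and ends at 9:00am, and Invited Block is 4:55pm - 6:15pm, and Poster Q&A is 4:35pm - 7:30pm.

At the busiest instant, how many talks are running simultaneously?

3

Walk through starts and ends in time order (an end at T is processed before a start at T):
7:00am start Invited Slot → 1
7:00am start Panel Chat → 2
7:05am start Demo Discussion → 3
9:00am end Demo Discussion → 2
10:15am end Invited Slot → 1
11:05am end Panel Chat → 0
4:35pm start Poster Q&A → 1
4:55pm start Invited Block → 2
6:15pm end Invited Block → 1
7:30pm end Poster Q&A → 0
Peak is 3, at 7:05am (Demo Discussion, Invited Slot, Panel Chat).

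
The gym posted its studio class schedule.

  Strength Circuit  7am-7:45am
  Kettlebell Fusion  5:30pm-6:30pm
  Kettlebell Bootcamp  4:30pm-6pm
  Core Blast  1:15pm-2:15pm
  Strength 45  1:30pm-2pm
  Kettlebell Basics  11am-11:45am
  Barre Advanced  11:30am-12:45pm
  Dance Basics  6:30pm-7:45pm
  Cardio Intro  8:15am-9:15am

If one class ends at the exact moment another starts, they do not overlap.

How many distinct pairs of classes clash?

Sorted by start: Strength Circuit, Cardio Intro, Kettlebell Basics, Barre Advanced, Core Blast, Strength 45, Kettlebell Bootcamp, Kettlebell Fusion, Dance Basics.
Cardio Intro starts after Strength Circuit ends, so nothing later overlaps Strength Circuit either.
Kettlebell Basics starts after Cardio Intro ends, so nothing later overlaps Cardio Intro either.
Barre Advanced starts before Kettlebell Basics ends → Kettlebell Basics and Barre Advanced overlap.
Core Blast starts after Kettlebell Basics ends, so nothing later overlaps Kettlebell Basics either.
Core Blast starts after Barre Advanced ends, so nothing later overlaps Barre Advanced either.
Strength 45 starts before Core Blast ends → Core Blast and Strength 45 overlap.
Kettlebell Bootcamp starts after Core Blast ends, so nothing later overlaps Core Blast either.
Kettlebell Bootcamp starts after Strength 45 ends, so nothing later overlaps Strength 45 either.
Kettlebell Fusion starts before Kettlebell Bootcamp ends → Kettlebell Bootcamp and Kettlebell Fusion overlap.
Dance Basics starts after Kettlebell Bootcamp ends.
Dance Basics starts exactly when Kettlebell Fusion ends (back-to-back, no overlap).
Overlapping pairs: Barre Advanced & Kettlebell Basics, Core Blast & Strength 45, Kettlebell Bootcamp & Kettlebell Fusion — 3 in total.

3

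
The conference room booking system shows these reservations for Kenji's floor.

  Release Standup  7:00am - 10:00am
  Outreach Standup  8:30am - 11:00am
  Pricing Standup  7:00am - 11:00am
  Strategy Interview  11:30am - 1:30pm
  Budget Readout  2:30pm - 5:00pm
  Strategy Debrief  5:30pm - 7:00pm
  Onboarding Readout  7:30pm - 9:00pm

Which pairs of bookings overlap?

Outreach Standup & Pricing Standup, Outreach Standup & Release Standup, Pricing Standup & Release Standup

Check each pair: they overlap iff neither finishes before the other starts.
Sorted by start: Release Standup, Pricing Standup, Outreach Standup, Strategy Interview, Budget Readout, Strategy Debrief, Onboarding Readout.
Pricing Standup starts before Release Standup ends → Release Standup and Pricing Standup overlap.
Outreach Standup starts before Release Standup ends → Release Standup and Outreach Standup overlap.
Strategy Interview starts after Release Standup ends; Release Standup is clear from here.
Outreach Standup starts before Pricing Standup ends → Pricing Standup and Outreach Standup overlap.
Strategy Interview starts after Pricing Standup ends; Pricing Standup is clear from here.
Strategy Interview starts after Outreach Standup ends; Outreach Standup is clear from here.
Budget Readout starts after Strategy Interview ends; Strategy Interview is clear from here.
Strategy Debrief starts after Budget Readout ends; Budget Readout is clear from here.
Onboarding Readout starts after Strategy Debrief ends.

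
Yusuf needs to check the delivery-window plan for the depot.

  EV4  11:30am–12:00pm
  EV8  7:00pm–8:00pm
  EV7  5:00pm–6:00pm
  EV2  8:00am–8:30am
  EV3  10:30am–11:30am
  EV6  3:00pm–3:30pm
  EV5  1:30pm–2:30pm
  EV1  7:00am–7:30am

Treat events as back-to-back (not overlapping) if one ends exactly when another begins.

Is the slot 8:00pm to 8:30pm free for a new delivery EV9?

EV1: ends 7:30am at or before EV9 starts 8:00pm → clear.
EV2: ends 8:30am at or before EV9 starts 8:00pm → clear.
EV3: ends 11:30am at or before EV9 starts 8:00pm → clear.
EV4: ends 12:00pm at or before EV9 starts 8:00pm → clear.
EV5: ends 2:30pm at or before EV9 starts 8:00pm → clear.
EV6: ends 3:30pm at or before EV9 starts 8:00pm → clear.
EV7: ends 6:00pm at or before EV9 starts 8:00pm → clear.
EV8: ends 8:00pm at or before EV9 starts 8:00pm → clear.

Yes — the slot is free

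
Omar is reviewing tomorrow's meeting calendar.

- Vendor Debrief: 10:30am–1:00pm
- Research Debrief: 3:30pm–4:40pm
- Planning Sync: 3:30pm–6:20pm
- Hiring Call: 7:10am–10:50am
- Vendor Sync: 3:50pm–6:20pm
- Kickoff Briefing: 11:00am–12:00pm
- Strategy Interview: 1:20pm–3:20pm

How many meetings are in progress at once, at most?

Sort all start/end points and keep a running count:
7:10am start Hiring Call → 1
10:30am start Vendor Debrief → 2
10:50am end Hiring Call → 1
11:00am start Kickoff Briefing → 2
12:00pm end Kickoff Briefing → 1
1:00pm end Vendor Debrief → 0
1:20pm start Strategy Interview → 1
3:20pm end Strategy Interview → 0
3:30pm start Planning Sync → 1
3:30pm start Research Debrief → 2
3:50pm start Vendor Sync → 3
4:40pm end Research Debrief → 2
6:20pm end Planning Sync → 1
6:20pm end Vendor Sync → 0
Peak is 3, at 3:50pm (Planning Sync, Research Debrief, Vendor Sync).

3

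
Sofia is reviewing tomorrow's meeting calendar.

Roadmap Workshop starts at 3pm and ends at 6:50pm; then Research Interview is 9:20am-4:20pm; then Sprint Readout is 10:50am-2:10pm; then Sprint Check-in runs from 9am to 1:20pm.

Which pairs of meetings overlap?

Sorted by start: Sprint Check-in, Research Interview, Sprint Readout, Roadmap Workshop.
Research Interview starts before Sprint Check-in ends → Sprint Check-in and Research Interview overlap.
Sprint Readout starts before Sprint Check-in ends → Sprint Check-in and Sprint Readout overlap.
Roadmap Workshop starts after Sprint Check-in ends.
Sprint Readout starts before Research Interview ends → Research Interview and Sprint Readout overlap.
Roadmap Workshop starts before Research Interview ends → Research Interview and Roadmap Workshop overlap.
Roadmap Workshop starts after Sprint Readout ends.

Research Interview & Roadmap Workshop, Research Interview & Sprint Check-in, Research Interview & Sprint Readout, Sprint Check-in & Sprint Readout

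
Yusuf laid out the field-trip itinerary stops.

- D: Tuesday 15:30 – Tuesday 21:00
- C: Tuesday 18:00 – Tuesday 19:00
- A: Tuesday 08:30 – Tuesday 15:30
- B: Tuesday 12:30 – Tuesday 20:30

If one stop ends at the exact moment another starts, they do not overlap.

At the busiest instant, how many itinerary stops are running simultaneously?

Walk through starts and ends in time order (an end at T is processed before a start at T):
Tuesday 08:30 start A → 1
Tuesday 12:30 start B → 2
Tuesday 15:30 end A → 1
Tuesday 15:30 start D → 2
Tuesday 18:00 start C → 3
Tuesday 19:00 end C → 2
Tuesday 20:30 end B → 1
Tuesday 21:00 end D → 0
Peak is 3, at Tuesday 18:00 (B, C, D).

3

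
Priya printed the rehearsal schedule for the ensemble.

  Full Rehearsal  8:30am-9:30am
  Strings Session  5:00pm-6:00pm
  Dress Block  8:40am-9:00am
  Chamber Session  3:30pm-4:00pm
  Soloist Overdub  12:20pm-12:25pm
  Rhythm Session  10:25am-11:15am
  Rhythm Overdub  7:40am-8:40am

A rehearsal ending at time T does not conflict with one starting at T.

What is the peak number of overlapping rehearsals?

Sort all start/end points and keep a running count:
7:40am start Rhythm Overdub → 1
8:30am start Full Rehearsal → 2
8:40am end Rhythm Overdub → 1
8:40am start Dress Block → 2
9:00am end Dress Block → 1
9:30am end Full Rehearsal → 0
10:25am start Rhythm Session → 1
11:15am end Rhythm Session → 0
12:20pm start Soloist Overdub → 1
12:25pm end Soloist Overdub → 0
3:30pm start Chamber Session → 1
4:00pm end Chamber Session → 0
5:00pm start Strings Session → 1
6:00pm end Strings Session → 0
Peak is 2, at 8:30am (Full Rehearsal, Rhythm Overdub).

2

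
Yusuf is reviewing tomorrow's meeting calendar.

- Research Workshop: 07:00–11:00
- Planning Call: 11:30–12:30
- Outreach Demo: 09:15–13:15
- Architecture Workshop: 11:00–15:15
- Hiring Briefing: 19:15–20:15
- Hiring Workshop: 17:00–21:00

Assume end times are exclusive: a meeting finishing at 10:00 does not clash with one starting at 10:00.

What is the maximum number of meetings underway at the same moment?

Sweep the timeline, counting +1 at each start and −1 at each end (ends before starts at a tie):
07:00 start Research Workshop → 1
09:15 start Outreach Demo → 2
11:00 end Research Workshop → 1
11:00 start Architecture Workshop → 2
11:30 start Planning Call → 3
12:30 end Planning Call → 2
13:15 end Outreach Demo → 1
15:15 end Architecture Workshop → 0
17:00 start Hiring Workshop → 1
19:15 start Hiring Briefing → 2
20:15 end Hiring Briefing → 1
21:00 end Hiring Workshop → 0
Peak is 3, at 11:30 (Architecture Workshop, Outreach Demo, Planning Call).

3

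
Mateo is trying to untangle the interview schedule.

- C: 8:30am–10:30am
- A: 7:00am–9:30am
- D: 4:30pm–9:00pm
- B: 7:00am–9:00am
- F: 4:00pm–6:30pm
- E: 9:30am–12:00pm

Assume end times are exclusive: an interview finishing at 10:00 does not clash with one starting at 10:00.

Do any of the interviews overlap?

Yes

Sorted by start: A, B, C, E, F, D.
B starts before A ends → A and B overlap.
That's a conflict, so the schedule is not conflict-free.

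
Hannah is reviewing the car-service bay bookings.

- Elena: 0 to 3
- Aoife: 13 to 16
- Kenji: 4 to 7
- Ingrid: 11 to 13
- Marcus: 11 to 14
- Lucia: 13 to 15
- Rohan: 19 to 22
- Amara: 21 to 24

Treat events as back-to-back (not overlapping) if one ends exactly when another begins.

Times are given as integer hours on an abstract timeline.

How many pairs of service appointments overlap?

5

Sorted by start: Elena, Kenji, Ingrid, Marcus, Aoife, Lucia, Rohan, Amara.
Kenji starts after Elena ends, so Elena has no further overlaps.
Ingrid starts after Kenji ends, so Kenji has no further overlaps.
Marcus starts before Ingrid ends → Ingrid and Marcus overlap.
Aoife starts exactly when Ingrid ends (back-to-back, no overlap), so Ingrid has no further overlaps.
Aoife starts before Marcus ends → Marcus and Aoife overlap.
Lucia starts before Marcus ends → Marcus and Lucia overlap.
Rohan starts after Marcus ends, so Marcus has no further overlaps.
Lucia starts before Aoife ends → Aoife and Lucia overlap.
Rohan starts after Aoife ends, so Aoife has no further overlaps.
Rohan starts after Lucia ends, so Lucia has no further overlaps.
Amara starts before Rohan ends → Rohan and Amara overlap.
Overlapping pairs: Amara & Rohan, Aoife & Lucia, Aoife & Marcus, Ingrid & Marcus, Lucia & Marcus — 5 in total.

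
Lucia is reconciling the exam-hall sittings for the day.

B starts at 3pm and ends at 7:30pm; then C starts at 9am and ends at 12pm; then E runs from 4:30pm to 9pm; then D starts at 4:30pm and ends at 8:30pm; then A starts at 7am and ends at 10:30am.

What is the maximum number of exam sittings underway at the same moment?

3

Sweep the timeline, counting +1 at each start and −1 at each end (ends before starts at a tie):
7am start A → 1
9am start C → 2
10:30am end A → 1
12pm end C → 0
3pm start B → 1
4:30pm start D → 2
4:30pm start E → 3
7:30pm end B → 2
8:30pm end D → 1
9pm end E → 0
Peak is 3, at 4:30pm (B, D, E).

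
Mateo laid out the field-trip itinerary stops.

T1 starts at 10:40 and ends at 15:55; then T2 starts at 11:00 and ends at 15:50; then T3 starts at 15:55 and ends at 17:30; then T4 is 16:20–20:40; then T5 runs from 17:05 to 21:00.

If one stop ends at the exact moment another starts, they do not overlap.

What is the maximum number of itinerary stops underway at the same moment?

3

Sort all start/end points and keep a running count:
10:40 start T1 → 1
11:00 start T2 → 2
15:50 end T2 → 1
15:55 end T1 → 0
15:55 start T3 → 1
16:20 start T4 → 2
17:05 start T5 → 3
17:30 end T3 → 2
20:40 end T4 → 1
21:00 end T5 → 0
Peak is 3, at 17:05 (T3, T4, T5).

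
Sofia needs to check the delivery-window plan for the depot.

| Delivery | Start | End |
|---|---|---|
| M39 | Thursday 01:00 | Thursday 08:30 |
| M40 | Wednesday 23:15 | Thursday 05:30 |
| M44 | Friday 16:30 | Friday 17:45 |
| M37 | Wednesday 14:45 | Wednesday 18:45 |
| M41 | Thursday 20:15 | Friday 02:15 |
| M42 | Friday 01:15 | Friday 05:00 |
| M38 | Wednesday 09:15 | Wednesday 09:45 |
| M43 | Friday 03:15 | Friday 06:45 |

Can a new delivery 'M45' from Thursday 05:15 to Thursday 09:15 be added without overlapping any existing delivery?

M38: ends Wednesday 09:45 at or before M45 starts Thursday 05:15 → clear.
M37: ends Wednesday 18:45 at or before M45 starts Thursday 05:15 → clear.
M40: starts Wednesday 23:15 before M45 ends Thursday 09:15, and ends Thursday 05:30 after M45 starts Thursday 05:15 → overlap.
M39: starts Thursday 01:00 before M45 ends Thursday 09:15, and ends Thursday 08:30 after M45 starts Thursday 05:15 → overlap.
M41: starts Thursday 20:15 at or after M45 ends Thursday 09:15 → clear.
M42: starts Friday 01:15 at or after M45 ends Thursday 09:15 → clear.
M43: starts Friday 03:15 at or after M45 ends Thursday 09:15 → clear.
M44: starts Friday 16:30 at or after M45 ends Thursday 09:15 → clear.
M45 overlaps M39, M40.

No — it overlaps M39, M40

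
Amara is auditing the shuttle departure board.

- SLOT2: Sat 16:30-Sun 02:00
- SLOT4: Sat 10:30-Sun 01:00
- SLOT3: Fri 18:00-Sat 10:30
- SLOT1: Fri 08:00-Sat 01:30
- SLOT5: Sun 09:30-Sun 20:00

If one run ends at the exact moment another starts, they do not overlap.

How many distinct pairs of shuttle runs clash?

2

Sorted by start: SLOT1, SLOT3, SLOT4, SLOT2, SLOT5.
SLOT3 starts before SLOT1 ends → SLOT1 and SLOT3 overlap.
SLOT4 starts after SLOT1 ends, so nothing later overlaps SLOT1 either.
SLOT4 starts exactly when SLOT3 ends (back-to-back, no overlap), so nothing later overlaps SLOT3 either.
SLOT2 starts before SLOT4 ends → SLOT4 and SLOT2 overlap.
SLOT5 starts after SLOT4 ends.
SLOT5 starts after SLOT2 ends.
Overlapping pairs: SLOT1 & SLOT3, SLOT2 & SLOT4 — 2 in total.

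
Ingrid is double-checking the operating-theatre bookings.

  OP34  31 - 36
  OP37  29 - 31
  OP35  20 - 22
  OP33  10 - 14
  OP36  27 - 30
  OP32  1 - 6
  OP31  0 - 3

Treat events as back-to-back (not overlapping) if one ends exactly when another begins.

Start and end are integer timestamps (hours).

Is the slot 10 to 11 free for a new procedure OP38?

OP31: ends 3 at or before OP38 starts 10 → clear.
OP32: ends 6 at or before OP38 starts 10 → clear.
OP33: starts 10 before OP38 ends 11, and ends 14 after OP38 starts 10 → overlap.
OP35: starts 20 at or after OP38 ends 11 → clear.
OP36: starts 27 at or after OP38 ends 11 → clear.
OP37: starts 29 at or after OP38 ends 11 → clear.
OP34: starts 31 at or after OP38 ends 11 → clear.
OP38 overlaps OP33.

No — it overlaps OP33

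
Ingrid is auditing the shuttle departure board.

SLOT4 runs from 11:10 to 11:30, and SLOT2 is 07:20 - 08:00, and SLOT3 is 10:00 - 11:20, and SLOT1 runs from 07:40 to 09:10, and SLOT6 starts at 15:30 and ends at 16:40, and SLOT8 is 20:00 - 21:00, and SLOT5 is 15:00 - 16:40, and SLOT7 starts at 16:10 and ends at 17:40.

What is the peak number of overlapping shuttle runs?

Sweep the timeline, counting +1 at each start and −1 at each end (ends before starts at a tie):
07:20 start SLOT2 → 1
07:40 start SLOT1 → 2
08:00 end SLOT2 → 1
09:10 end SLOT1 → 0
10:00 start SLOT3 → 1
11:10 start SLOT4 → 2
11:20 end SLOT3 → 1
11:30 end SLOT4 → 0
15:00 start SLOT5 → 1
15:30 start SLOT6 → 2
16:10 start SLOT7 → 3
16:40 end SLOT5 → 2
16:40 end SLOT6 → 1
17:40 end SLOT7 → 0
20:00 start SLOT8 → 1
21:00 end SLOT8 → 0
Peak is 3, at 16:10 (SLOT5, SLOT6, SLOT7).

3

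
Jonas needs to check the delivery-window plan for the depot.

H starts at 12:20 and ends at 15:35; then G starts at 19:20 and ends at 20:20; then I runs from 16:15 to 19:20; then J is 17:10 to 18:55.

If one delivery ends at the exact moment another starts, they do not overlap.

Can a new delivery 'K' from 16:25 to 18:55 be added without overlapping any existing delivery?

No — it overlaps I, J

H: ends 15:35 at or before K starts 16:25 → clear.
I: starts 16:15 before K ends 18:55, and ends 19:20 after K starts 16:25 → overlap.
J: starts 17:10 before K ends 18:55, and ends 18:55 after K starts 16:25 → overlap.
G: starts 19:20 at or after K ends 18:55 → clear.
K overlaps I, J.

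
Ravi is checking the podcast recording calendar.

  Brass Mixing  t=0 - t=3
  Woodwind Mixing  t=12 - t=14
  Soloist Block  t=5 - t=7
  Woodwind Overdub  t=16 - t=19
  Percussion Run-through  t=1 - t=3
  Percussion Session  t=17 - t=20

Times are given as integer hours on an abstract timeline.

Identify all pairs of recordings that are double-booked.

Brass Mixing & Percussion Run-through, Percussion Session & Woodwind Overdub

Sorted by start: Brass Mixing, Percussion Run-through, Soloist Block, Woodwind Mixing, Woodwind Overdub, Percussion Session.
Percussion Run-through starts before Brass Mixing ends → Brass Mixing and Percussion Run-through overlap.
Soloist Block starts after Brass Mixing ends — done with Brass Mixing.
Soloist Block starts after Percussion Run-through ends — done with Percussion Run-through.
Woodwind Mixing starts after Soloist Block ends — done with Soloist Block.
Woodwind Overdub starts after Woodwind Mixing ends — done with Woodwind Mixing.
Percussion Session starts before Woodwind Overdub ends → Woodwind Overdub and Percussion Session overlap.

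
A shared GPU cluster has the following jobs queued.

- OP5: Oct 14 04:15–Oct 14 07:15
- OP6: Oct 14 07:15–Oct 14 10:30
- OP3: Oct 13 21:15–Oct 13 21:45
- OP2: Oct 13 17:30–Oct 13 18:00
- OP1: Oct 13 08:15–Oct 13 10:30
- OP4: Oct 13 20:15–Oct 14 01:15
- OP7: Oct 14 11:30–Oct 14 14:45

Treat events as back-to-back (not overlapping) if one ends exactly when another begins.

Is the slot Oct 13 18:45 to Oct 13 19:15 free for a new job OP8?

Yes — the slot is free

OP1: ends Oct 13 10:30 at or before OP8 starts Oct 13 18:45 → clear.
OP2: ends Oct 13 18:00 at or before OP8 starts Oct 13 18:45 → clear.
OP4: starts Oct 13 20:15 at or after OP8 ends Oct 13 19:15 → clear.
OP3: starts Oct 13 21:15 at or after OP8 ends Oct 13 19:15 → clear.
OP5: starts Oct 14 04:15 at or after OP8 ends Oct 13 19:15 → clear.
OP6: starts Oct 14 07:15 at or after OP8 ends Oct 13 19:15 → clear.
OP7: starts Oct 14 11:30 at or after OP8 ends Oct 13 19:15 → clear.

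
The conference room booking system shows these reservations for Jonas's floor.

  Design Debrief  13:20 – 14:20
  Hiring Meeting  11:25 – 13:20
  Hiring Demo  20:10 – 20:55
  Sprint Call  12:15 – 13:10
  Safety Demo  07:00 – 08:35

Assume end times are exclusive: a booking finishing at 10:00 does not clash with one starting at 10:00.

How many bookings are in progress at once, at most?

Walk through starts and ends in time order (an end at T is processed before a start at T):
07:00 start Safety Demo → 1
08:35 end Safety Demo → 0
11:25 start Hiring Meeting → 1
12:15 start Sprint Call → 2
13:10 end Sprint Call → 1
13:20 end Hiring Meeting → 0
13:20 start Design Debrief → 1
14:20 end Design Debrief → 0
20:10 start Hiring Demo → 1
20:55 end Hiring Demo → 0
Peak is 2, at 12:15 (Hiring Meeting, Sprint Call).

2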